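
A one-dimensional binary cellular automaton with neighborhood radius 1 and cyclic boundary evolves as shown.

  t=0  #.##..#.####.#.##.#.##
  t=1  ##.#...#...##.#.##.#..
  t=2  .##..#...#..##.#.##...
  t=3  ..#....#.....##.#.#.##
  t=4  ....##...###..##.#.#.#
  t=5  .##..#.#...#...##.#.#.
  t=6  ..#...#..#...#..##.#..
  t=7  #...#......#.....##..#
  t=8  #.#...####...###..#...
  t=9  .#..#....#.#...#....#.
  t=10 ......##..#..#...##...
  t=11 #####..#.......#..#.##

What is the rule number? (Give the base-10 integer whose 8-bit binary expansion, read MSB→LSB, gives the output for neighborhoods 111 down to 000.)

97

  ###|.  b7=0 t=0,i=9
  ##.|#  b6=1 t=0,i=0
  #.#|#  b5=1 t=0,i=1
  #..|.  b4=0 t=0,i=4
  .##|.  b3=0 t=0,i=2
  .#.|.  b2=0 t=0,i=6
  ..#|.  b1=0 t=0,i=5
  ...|#  b0=1 t=1,i=5
  bits 01100001 = 97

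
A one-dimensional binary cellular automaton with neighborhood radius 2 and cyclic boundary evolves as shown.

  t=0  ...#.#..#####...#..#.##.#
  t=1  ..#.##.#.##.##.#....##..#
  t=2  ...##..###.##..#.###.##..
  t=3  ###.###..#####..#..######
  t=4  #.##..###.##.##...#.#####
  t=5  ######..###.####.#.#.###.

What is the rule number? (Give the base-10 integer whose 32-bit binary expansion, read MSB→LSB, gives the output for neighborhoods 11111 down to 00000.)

  ##### -> #   bit 31 = 1  t=0,i=10
  ####. -> .   bit 30 = 0  t=0,i=11
  ###.# -> #   bit 29 = 1  t=2,i=9
  ###.. -> #   bit 28 = 1  t=0,i=12
  ##.## -> #   bit 27 = 1  t=1,i=11
  ##.#. -> .   bit 26 = 0  t=0,i=23
  ##..# -> #   bit 25 = 1  t=1,i=22
  ##... -> #   bit 24 = 1  t=0,i=13
  #.### -> .   bit 23 = 0  t=2,i=17
  #.##. -> #   bit 22 = 1  t=0,i=21
  #.#.# -> #   bit 21 = 1  t=1,i=7
  #.#.. -> #   bit 20 = 1  t=0,i=5
  #..## -> #   bit 19 = 1  t=0,i=7
  #..#. -> .   bit 18 = 0  t=0,i=18
  #...# -> .   bit 17 = 0  t=0,i=1
  #.... -> #   bit 16 = 1  t=1,i=17
  .#### -> #   bit 15 = 1  t=0,i=9
  .###. -> .   bit 14 = 0  t=2,i=8
  .##.# -> .   bit 13 = 0  t=0,i=22
  .##.. -> #   bit 12 = 1  t=1,i=21
  .#.## -> #   bit 11 = 1  t=0,i=20
  .#.#. -> #   bit 10 = 1  t=0,i=4
  .#..# -> .   bit 9 = 0  t=0,i=6
  .#... -> .   bit 8 = 0  t=0,i=0
  ..### -> .   bit 7 = 0  t=0,i=8
  ..##. -> .   bit 6 = 0  t=1,i=20
  ..#.# -> .   bit 5 = 0  t=0,i=3
  ..#.. -> .   bit 4 = 0  t=0,i=16
  ...## -> #   bit 3 = 1  t=1,i=19
  ...#. -> #   bit 2 = 1  t=0,i=2
  ....# -> #   bit 1 = 1  t=1,i=18
  ..... -> #   bit 0 = 1  t=2,i=0
  bits 10111011011110011001110000001111 = 3145309199

3145309199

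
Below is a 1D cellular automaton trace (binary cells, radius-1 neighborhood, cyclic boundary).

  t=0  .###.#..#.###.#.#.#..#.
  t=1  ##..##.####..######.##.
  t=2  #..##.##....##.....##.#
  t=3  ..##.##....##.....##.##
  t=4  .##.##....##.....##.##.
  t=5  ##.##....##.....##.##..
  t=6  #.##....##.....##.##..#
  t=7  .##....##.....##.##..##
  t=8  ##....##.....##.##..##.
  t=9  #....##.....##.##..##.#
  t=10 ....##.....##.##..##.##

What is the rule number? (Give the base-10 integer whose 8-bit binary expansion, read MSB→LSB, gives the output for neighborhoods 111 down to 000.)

46

  nb ###: next=.  (t=0,i=2, bit7=0)
  nb ##.: next=.  (t=0,i=3, bit6=0)
  nb #.#: next=#  (t=0,i=4, bit5=1)
  nb #..: next=.  (t=0,i=6, bit4=0)
  nb .##: next=#  (t=0,i=1, bit3=1)
  nb .#.: next=#  (t=0,i=5, bit2=1)
  nb ..#: next=#  (t=0,i=0, bit1=1)
  nb ...: next=.  (t=2,i=9, bit0=0)
  bits 00101110 = 46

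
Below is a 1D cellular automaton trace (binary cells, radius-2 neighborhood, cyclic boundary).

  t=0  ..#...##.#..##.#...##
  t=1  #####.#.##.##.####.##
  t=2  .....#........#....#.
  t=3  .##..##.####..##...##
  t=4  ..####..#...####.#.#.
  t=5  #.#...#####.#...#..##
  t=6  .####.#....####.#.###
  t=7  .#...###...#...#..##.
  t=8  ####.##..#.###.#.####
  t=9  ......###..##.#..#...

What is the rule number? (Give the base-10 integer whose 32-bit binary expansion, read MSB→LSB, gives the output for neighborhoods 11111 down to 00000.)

111038929

  [31] ##### => .  t=1,i=0
  [30] ####. => .  t=1,i=3
  [29] ###.# => .  t=1,i=4
  [28] ###.. => .  t=3,i=11
  [27] ##.## => .  t=1,i=10
  [26] ##.#. => #  t=0,i=8
  [25] ##..# => #  t=0,i=0
  [24] ##... => .  t=3,i=16
  [23] #.### => #  t=1,i=14
  [22] #.##. => .  t=1,i=8
  [21] #.#.# => .  t=1,i=6
  [20] #.#.. => #  t=0,i=9
  [19] #..## => #  t=0,i=11
  [18] #..#. => #  t=0,i=1
  [17] #...# => #  t=0,i=4
  [16] #.... => .  t=2,i=0
  [15] .#### => .  t=1,i=15
  [14] .###. => #  t=5,i=20
  [13] .##.# => .  t=0,i=7
  [12] .##.. => #  t=0,i=20
  [11] .#.## => .  t=1,i=7
  [10] .#.#. => .  t=4,i=18
  [9] .#..# => .  t=0,i=10
  [8] .#... => #  t=0,i=3
  [7] ..### => #  t=4,i=2
  [6] ..##. => #  t=0,i=6
  [5] ..#.# => .  t=8,i=9
  [4] ..#.. => #  t=0,i=2
  [3] ...## => .  t=0,i=5
  [2] ...#. => .  t=2,i=4
  [1] ....# => .  t=2,i=3
  [0] ..... => #  t=2,i=1
  bits 00000110100111100101000111010001 = 111038929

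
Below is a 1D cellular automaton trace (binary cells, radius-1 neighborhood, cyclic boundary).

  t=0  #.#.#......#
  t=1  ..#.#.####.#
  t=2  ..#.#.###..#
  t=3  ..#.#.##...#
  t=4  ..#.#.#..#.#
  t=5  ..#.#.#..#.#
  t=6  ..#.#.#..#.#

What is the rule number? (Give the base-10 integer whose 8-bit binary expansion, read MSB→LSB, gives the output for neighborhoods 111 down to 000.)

  ### -> #   bit 7 = 1  t=1,i=7
  ##. -> .   bit 6 = 0  t=0,i=0
  #.# -> .   bit 5 = 0  t=0,i=1
  #.. -> .   bit 4 = 0  t=0,i=5
  .## -> #   bit 3 = 1  t=0,i=11
  .#. -> #   bit 2 = 1  t=0,i=2
  ..# -> .   bit 1 = 0  t=0,i=10
  ... -> #   bit 0 = 1  t=0,i=6
  bits 10001101 = 141

141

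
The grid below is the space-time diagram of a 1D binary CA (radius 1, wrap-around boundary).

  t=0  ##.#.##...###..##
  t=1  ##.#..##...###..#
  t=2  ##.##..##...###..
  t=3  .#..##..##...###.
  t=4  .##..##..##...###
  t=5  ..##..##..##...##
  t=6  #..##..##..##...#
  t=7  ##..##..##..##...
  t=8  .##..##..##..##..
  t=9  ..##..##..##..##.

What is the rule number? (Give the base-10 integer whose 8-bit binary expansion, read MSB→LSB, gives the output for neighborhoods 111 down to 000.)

212

  nb ###: next=#  (t=0,i=0, bit7=1)
  nb ##.: next=#  (t=0,i=1, bit6=1)
  nb #.#: next=.  (t=0,i=2, bit5=0)
  nb #..: next=#  (t=0,i=7, bit4=1)
  nb .##: next=.  (t=0,i=5, bit3=0)
  nb .#.: next=#  (t=0,i=3, bit2=1)
  nb ..#: next=.  (t=0,i=9, bit1=0)
  nb ...: next=.  (t=0,i=8, bit0=0)
  bits 11010100 = 212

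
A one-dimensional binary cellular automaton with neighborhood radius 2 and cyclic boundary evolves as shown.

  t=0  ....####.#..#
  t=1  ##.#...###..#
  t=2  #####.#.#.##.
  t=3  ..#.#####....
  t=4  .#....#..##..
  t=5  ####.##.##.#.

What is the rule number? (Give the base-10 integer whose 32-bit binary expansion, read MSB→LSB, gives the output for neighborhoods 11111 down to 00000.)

  nb #####: next=#  (t=2,i=2, bit31=1)
  nb ####.: next=.  (t=0,i=6, bit30=0)
  nb ###.#: next=#  (t=0,i=7, bit29=1)
  nb ###..: next=.  (t=1,i=9, bit28=0)
  nb ##.##: next=.  (t=2,i=12, bit27=0)
  nb ##.#.: next=#  (t=0,i=8, bit26=1)
  nb ##..#: next=#  (t=1,i=10, bit25=1)
  nb ##...: next=#  (t=3,i=9, bit24=1)
  nb #.###: next=.  (t=2,i=0, bit23=0)
  nb #.##.: next=.  (t=2,i=10, bit22=0)
  nb #.#.#: next=#  (t=2,i=6, bit21=1)
  nb #.#..: next=#  (t=0,i=9, bit20=1)
  nb #..##: next=#  (t=1,i=11, bit19=1)
  nb #..#.: next=.  (t=0,i=11, bit18=0)
  nb #...#: next=.  (t=1,i=5, bit17=0)
  nb #....: next=#  (t=0,i=1, bit16=1)
  nb .####: next=.  (t=0,i=5, bit15=0)
  nb .###.: next=#  (t=1,i=0, bit14=1)
  nb .##.#: next=.  (t=2,i=11, bit13=0)
  nb .##..: next=.  (t=4,i=10, bit12=0)
  nb .#.##: next=.  (t=2,i=9, bit11=0)
  nb .#.#.: next=#  (t=2,i=7, bit10=1)
  nb .#..#: next=.  (t=0,i=10, bit9=0)
  nb .#...: next=#  (t=0,i=0, bit8=1)
  nb ..###: next=.  (t=0,i=4, bit7=0)
  nb ..##.: next=#  (t=4,i=9, bit6=1)
  nb ..#.#: next=.  (t=3,i=2, bit5=0)
  nb ..#..: next=#  (t=0,i=12, bit4=1)
  nb ...##: next=#  (t=0,i=3, bit3=1)
  nb ...#.: next=#  (t=3,i=1, bit2=1)
  nb ....#: next=.  (t=0,i=2, bit1=0)
  nb .....: next=.  (t=3,i=11, bit0=0)
  bits 10100111001110010100010101011100 = 2805548380

2805548380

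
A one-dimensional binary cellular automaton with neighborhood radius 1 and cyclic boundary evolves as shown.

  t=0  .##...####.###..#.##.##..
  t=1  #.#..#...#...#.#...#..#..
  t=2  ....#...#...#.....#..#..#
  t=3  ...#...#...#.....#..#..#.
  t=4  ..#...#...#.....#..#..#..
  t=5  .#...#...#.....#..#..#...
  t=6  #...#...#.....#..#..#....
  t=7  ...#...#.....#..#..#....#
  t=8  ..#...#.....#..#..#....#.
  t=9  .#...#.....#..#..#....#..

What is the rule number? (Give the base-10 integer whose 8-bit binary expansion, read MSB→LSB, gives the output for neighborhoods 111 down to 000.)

66

  ### -> .   bit 7 = 0  t=0,i=7
  ##. -> #   bit 6 = 1  t=0,i=2
  #.# -> .   bit 5 = 0  t=0,i=10
  #.. -> .   bit 4 = 0  t=0,i=3
  .## -> .   bit 3 = 0  t=0,i=1
  .#. -> .   bit 2 = 0  t=0,i=16
  ..# -> #   bit 1 = 1  t=0,i=0
  ... -> .   bit 0 = 0  t=0,i=4
  bits 01000010 = 66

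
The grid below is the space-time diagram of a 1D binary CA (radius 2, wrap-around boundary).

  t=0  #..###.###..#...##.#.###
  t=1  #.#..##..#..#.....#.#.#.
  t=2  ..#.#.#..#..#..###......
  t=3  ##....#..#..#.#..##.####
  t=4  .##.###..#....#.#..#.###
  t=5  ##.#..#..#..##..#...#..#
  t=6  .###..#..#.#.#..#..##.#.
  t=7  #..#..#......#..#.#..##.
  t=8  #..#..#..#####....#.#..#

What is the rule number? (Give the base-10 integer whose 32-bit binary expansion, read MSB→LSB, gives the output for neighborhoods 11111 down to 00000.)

  [31] ##### => #  t=3,i=22
  [30] ####. => .  t=0,i=23
  [29] ###.# => #  t=0,i=5
  [28] ###.. => #  t=0,i=0
  [27] ##.## => #  t=0,i=6
  [26] ##.#. => #  t=0,i=18
  [25] ##..# => .  t=0,i=1
  [24] ##... => #  t=2,i=18
  [23] #.### => .  t=0,i=7
  [22] #.##. => #  t=4,i=1
  [21] #.#.# => .  t=0,i=19
  [20] #.#.. => #  t=1,i=2
  [19] #..## => #  t=0,i=2
  [18] #..#. => .  t=0,i=11
  [17] #...# => .  t=0,i=14
  [16] #.... => .  t=1,i=14
  [15] .#### => #  t=0,i=22
  [14] .###. => .  t=0,i=4
  [13] .##.# => .  t=0,i=17
  [12] .##.. => #  t=1,i=6
  [11] .#.## => #  t=0,i=20
  [10] .#.#. => .  t=1,i=1
  [9] .#..# => .  t=1,i=3
  [8] .#... => .  t=0,i=13
  [7] ..### => .  t=0,i=3
  [6] ..##. => .  t=0,i=16
  [5] ..#.# => .  t=1,i=18
  [4] ..#.. => #  t=0,i=12
  [3] ...## => .  t=0,i=15
  [2] ...#. => #  t=1,i=17
  [1] ....# => #  t=1,i=16
  [0] ..... => #  t=1,i=15
  bits 10111101010110001001100000010111 = 3176699927

3176699927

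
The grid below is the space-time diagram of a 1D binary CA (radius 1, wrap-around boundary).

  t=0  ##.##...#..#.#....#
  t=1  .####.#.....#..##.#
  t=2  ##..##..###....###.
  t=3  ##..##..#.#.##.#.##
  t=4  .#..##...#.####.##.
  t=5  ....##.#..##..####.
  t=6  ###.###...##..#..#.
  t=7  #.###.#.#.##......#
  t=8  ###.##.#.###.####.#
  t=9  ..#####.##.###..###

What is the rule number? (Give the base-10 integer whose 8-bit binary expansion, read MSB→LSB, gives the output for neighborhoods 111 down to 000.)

  nb ###: next=.  (t=0,i=0, bit7=0)
  nb ##.: next=#  (t=0,i=1, bit6=1)
  nb #.#: next=#  (t=0,i=2, bit5=1)
  nb #..: next=.  (t=0,i=5, bit4=0)
  nb .##: next=#  (t=0,i=3, bit3=1)
  nb .#.: next=.  (t=0,i=8, bit2=0)
  nb ..#: next=.  (t=0,i=7, bit1=0)
  nb ...: next=#  (t=0,i=6, bit0=1)
  bits 01101001 = 105

105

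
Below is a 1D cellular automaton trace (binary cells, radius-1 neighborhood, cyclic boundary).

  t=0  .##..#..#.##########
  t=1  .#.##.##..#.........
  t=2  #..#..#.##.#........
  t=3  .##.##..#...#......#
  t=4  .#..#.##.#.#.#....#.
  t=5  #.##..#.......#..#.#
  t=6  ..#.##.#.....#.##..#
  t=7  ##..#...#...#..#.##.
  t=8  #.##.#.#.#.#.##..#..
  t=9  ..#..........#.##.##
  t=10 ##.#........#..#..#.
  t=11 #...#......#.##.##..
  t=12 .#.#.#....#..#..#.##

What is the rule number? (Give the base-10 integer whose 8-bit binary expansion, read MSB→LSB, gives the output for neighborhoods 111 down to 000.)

26

  ### -> .   bit 7 = 0  t=0,i=11
  ##. -> .   bit 6 = 0  t=0,i=2
  #.# -> .   bit 5 = 0  t=0,i=0
  #.. -> #   bit 4 = 1  t=0,i=3
  .## -> #   bit 3 = 1  t=0,i=1
  .#. -> .   bit 2 = 0  t=0,i=5
  ..# -> #   bit 1 = 1  t=0,i=4
  ... -> .   bit 0 = 0  t=1,i=12
  bits 00011010 = 26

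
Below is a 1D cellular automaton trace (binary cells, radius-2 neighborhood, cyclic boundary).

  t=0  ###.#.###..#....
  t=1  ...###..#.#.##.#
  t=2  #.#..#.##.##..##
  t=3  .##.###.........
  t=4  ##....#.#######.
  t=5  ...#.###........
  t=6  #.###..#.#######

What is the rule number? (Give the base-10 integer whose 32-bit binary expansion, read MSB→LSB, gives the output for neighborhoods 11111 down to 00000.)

  [31] ##### => .  t=4,i=10
  [30] ####. => .  t=4,i=13
  [29] ###.# => .  t=0,i=2
  [28] ###.. => #  t=0,i=8
  [27] ##.## => .  t=2,i=9
  [26] ##.#. => #  t=0,i=3
  [25] ##..# => .  t=0,i=9
  [24] ##... => .  t=3,i=7
  [23] #.### => .  t=0,i=6
  [22] #.##. => .  t=1,i=12
  [21] #.#.# => #  t=0,i=4
  [20] #.#.. => #  t=1,i=15
  [19] #..## => .  t=2,i=13
  [18] #..#. => #  t=0,i=10
  [17] #...# => .  t=1,i=1
  [16] #.... => #  t=0,i=13
  [15] .#### => .  t=4,i=9
  [14] .###. => .  t=0,i=1
  [13] .##.# => .  t=1,i=13
  [12] .##.. => .  t=2,i=11
  [11] .#.## => #  t=0,i=5
  [10] .#.#. => .  t=1,i=9
  [9] .#..# => .  t=2,i=3
  [8] .#... => #  t=0,i=12
  [7] ..### => .  t=0,i=0
  [6] ..##. => #  t=3,i=1
  [5] ..#.# => #  t=1,i=8
  [4] ..#.. => .  t=0,i=11
  [3] ...## => #  t=0,i=15
  [2] ...#. => #  t=4,i=5
  [1] ....# => .  t=0,i=14
  [0] ..... => #  t=3,i=9
  bits 00010100001101010000100101101101 = 339020141

339020141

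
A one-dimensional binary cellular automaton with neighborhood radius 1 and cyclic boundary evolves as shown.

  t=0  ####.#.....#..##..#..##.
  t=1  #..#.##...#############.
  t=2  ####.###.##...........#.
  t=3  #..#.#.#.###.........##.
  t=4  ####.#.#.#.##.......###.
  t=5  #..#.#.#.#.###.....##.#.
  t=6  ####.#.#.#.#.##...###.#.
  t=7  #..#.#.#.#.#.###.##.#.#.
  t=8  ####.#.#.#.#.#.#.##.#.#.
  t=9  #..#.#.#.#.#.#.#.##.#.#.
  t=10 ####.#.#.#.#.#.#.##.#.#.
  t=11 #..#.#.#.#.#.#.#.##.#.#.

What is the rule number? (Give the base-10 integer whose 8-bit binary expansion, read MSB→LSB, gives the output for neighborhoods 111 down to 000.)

94

  ###|.  b7=0 t=0,i=1
  ##.|#  b6=1 t=0,i=3
  #.#|.  b5=0 t=0,i=4
  #..|#  b4=1 t=0,i=6
  .##|#  b3=1 t=0,i=0
  .#.|#  b2=1 t=0,i=5
  ..#|#  b1=1 t=0,i=10
  ...|.  b0=0 t=0,i=7
  bits 01011110 = 94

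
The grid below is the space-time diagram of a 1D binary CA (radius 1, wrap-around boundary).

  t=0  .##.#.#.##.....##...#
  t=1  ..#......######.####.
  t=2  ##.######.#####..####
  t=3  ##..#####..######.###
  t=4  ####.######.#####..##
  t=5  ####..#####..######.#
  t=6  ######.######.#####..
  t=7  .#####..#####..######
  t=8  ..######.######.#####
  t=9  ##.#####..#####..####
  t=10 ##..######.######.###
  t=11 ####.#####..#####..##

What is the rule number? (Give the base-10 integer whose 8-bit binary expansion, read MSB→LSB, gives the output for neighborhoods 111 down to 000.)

211

  [7] ### => #  t=1,i=10
  [6] ##. => #  t=0,i=2
  [5] #.# => .  t=0,i=0
  [4] #.. => #  t=0,i=10
  [3] .## => .  t=0,i=1
  [2] .#. => .  t=0,i=4
  [1] ..# => #  t=0,i=14
  [0] ... => #  t=0,i=11
  bits 11010011 = 211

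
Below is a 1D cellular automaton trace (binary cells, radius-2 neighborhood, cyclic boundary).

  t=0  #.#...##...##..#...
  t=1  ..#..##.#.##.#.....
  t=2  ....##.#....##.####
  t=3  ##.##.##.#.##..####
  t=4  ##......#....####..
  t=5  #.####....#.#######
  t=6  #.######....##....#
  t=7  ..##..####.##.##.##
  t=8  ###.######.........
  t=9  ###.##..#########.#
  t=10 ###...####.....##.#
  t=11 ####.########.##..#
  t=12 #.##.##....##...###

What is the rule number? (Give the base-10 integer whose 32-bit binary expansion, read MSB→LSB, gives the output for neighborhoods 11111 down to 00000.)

2006565065

  nb #####: next=.  (t=3,i=17, bit31=0)
  nb ####.: next=#  (t=2,i=17, bit30=1)
  nb ###.#: next=#  (t=3,i=1, bit29=1)
  nb ###..: next=#  (t=2,i=18, bit28=1)
  nb ##.##: next=.  (t=2,i=14, bit27=0)
  nb ##.#.: next=#  (t=1,i=7, bit26=1)
  nb ##..#: next=#  (t=0,i=13, bit25=1)
  nb ##...: next=#  (t=0,i=8, bit24=1)
  nb #.###: next=#  (t=2,i=15, bit23=1)
  nb #.##.: next=.  (t=1,i=10, bit22=0)
  nb #.#.#: next=.  (t=1,i=8, bit21=0)
  nb #.#..: next=#  (t=0,i=2, bit20=1)
  nb #..##: next=#  (t=1,i=4, bit19=1)
  nb #..#.: next=.  (t=0,i=14, bit18=0)
  nb #...#: next=.  (t=0,i=4, bit17=0)
  nb #....: next=#  (t=1,i=15, bit16=1)
  nb .####: next=#  (t=2,i=16, bit15=1)
  nb .###.: next=#  (t=8,i=1, bit14=1)
  nb .##.#: next=.  (t=1,i=6, bit13=0)
  nb .##..: next=.  (t=0,i=7, bit12=0)
  nb .#.##: next=.  (t=1,i=9, bit11=0)
  nb .#.#.: next=.  (t=0,i=1, bit10=0)
  nb .#..#: next=.  (t=1,i=3, bit9=0)
  nb .#...: next=.  (t=0,i=3, bit8=0)
  nb ..###: next=#  (t=3,i=15, bit7=1)
  nb ..##.: next=#  (t=0,i=6, bit6=1)
  nb ..#.#: next=.  (t=0,i=0, bit5=0)
  nb ..#..: next=.  (t=0,i=15, bit4=0)
  nb ...##: next=#  (t=0,i=5, bit3=1)
  nb ...#.: next=.  (t=0,i=18, bit2=0)
  nb ....#: next=.  (t=1,i=0, bit1=0)
  nb .....: next=#  (t=1,i=16, bit0=1)
  bits 01110111100110011100000011001001 = 2006565065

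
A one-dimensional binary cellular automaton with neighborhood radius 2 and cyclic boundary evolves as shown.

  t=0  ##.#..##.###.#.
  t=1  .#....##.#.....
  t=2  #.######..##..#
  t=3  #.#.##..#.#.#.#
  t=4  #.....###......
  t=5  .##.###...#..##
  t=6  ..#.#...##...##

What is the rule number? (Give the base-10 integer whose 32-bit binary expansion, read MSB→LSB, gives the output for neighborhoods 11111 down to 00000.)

2189894126

  [31] ##### => #  t=2,i=4
  [30] ####. => .  t=2,i=6
  [29] ###.# => .  t=0,i=11
  [28] ###.. => .  t=2,i=7
  [27] ##.## => .  t=0,i=8
  [26] ##.#. => .  t=0,i=2
  [25] ##..# => #  t=2,i=8
  [24] ##... => .  t=4,i=9
  [23] #.### => #  t=0,i=9
  [22] #.##. => .  t=0,i=0
  [21] #.#.# => .  t=0,i=13
  [20] #.#.. => .  t=0,i=3
  [19] #..## => .  t=0,i=5
  [18] #..#. => #  t=3,i=7
  [17] #...# => #  t=5,i=8
  [16] #.... => #  t=1,i=3
  [15] .#### => .  t=2,i=3
  [14] .###. => .  t=0,i=10
  [13] .##.# => #  t=0,i=1
  [12] .##.. => .  t=2,i=11
  [11] .#.## => .  t=0,i=14
  [10] .#.#. => .  t=3,i=9
  [9] .#..# => .  t=0,i=4
  [8] .#... => #  t=1,i=2
  [7] ..### => #  t=4,i=6
  [6] ..##. => #  t=0,i=6
  [5] ..#.# => #  t=3,i=8
  [4] ..#.. => .  t=1,i=1
  [3] ...## => #  t=1,i=5
  [2] ...#. => #  t=1,i=0
  [1] ....# => #  t=1,i=4
  [0] ..... => .  t=1,i=12
  bits 10000010100001110010000111101110 = 2189894126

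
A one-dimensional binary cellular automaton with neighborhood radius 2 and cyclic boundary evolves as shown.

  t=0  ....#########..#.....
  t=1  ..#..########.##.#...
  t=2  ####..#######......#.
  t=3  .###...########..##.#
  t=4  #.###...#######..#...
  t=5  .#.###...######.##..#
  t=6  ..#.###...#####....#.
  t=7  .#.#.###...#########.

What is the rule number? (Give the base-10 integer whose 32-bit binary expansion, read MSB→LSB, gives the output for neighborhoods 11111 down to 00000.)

  [31] ##### => #  t=0,i=6
  [30] ####. => #  t=0,i=11
  [29] ###.# => #  t=1,i=12
  [28] ###.. => #  t=0,i=12
  [27] ##.## => .  t=1,i=13
  [26] ##.#. => .  t=1,i=16
  [25] ##..# => .  t=0,i=13
  [24] ##... => #  t=2,i=13
  [23] #.### => .  t=2,i=0
  [22] #.##. => .  t=1,i=14
  [21] #.#.# => .  t=3,i=20
  [20] #.#.. => .  t=1,i=17
  [19] #..## => .  t=1,i=4
  [18] #..#. => #  t=0,i=14
  [17] #...# => .  t=3,i=5
  [16] #.... => #  t=0,i=17
  [15] .#### => #  t=0,i=5
  [14] .###. => #  t=3,i=2
  [13] .##.# => .  t=1,i=15
  [12] .##.. => .  t=5,i=17
  [11] .#.## => #  t=2,i=20
  [10] .#.#. => .  t=5,i=0
  [9] .#..# => #  t=1,i=3
  [8] .#... => .  t=0,i=16
  [7] ..### => .  t=0,i=4
  [6] ..##. => #  t=3,i=17
  [5] ..#.# => .  t=2,i=19
  [4] ..#.. => #  t=0,i=15
  [3] ...## => .  t=0,i=3
  [2] ...#. => #  t=1,i=1
  [1] ....# => #  t=0,i=2
  [0] ..... => .  t=0,i=0
  bits 11110001000001011100101001010110 = 4043688534

4043688534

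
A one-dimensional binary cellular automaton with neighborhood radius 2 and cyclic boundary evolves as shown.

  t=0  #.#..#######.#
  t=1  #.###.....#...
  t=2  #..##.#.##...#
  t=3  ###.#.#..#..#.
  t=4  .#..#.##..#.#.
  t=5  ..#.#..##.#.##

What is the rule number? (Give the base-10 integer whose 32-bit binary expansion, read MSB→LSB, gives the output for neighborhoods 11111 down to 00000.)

  nb #####: next=.  (t=0,i=7, bit31=0)
  nb ####.: next=#  (t=0,i=10, bit30=1)
  nb ###.#: next=.  (t=0,i=11, bit29=0)
  nb ###..: next=#  (t=1,i=4, bit28=1)
  nb ##.##: next=.  (t=0,i=12, bit27=0)
  nb ##.#.: next=.  (t=0,i=1, bit26=0)
  nb ##..#: next=#  (t=2,i=1, bit25=1)
  nb ##...: next=.  (t=1,i=5, bit24=0)
  nb #.###: next=.  (t=1,i=2, bit23=0)
  nb #.##.: next=.  (t=0,i=13, bit22=0)
  nb #.#.#: next=#  (t=2,i=6, bit21=1)
  nb #.#..: next=#  (t=0,i=2, bit20=1)
  nb #..##: next=#  (t=0,i=4, bit19=1)
  nb #..#.: next=.  (t=3,i=8, bit18=0)
  nb #...#: next=.  (t=1,i=12, bit17=0)
  nb #....: next=#  (t=1,i=6, bit16=1)
  nb .####: next=.  (t=0,i=6, bit15=0)
  nb .###.: next=#  (t=1,i=3, bit14=1)
  nb .##.#: next=#  (t=0,i=0, bit13=1)
  nb .##..: next=#  (t=2,i=0, bit12=1)
  nb .#.##: next=.  (t=1,i=1, bit11=0)
  nb .#.#.: next=.  (t=3,i=5, bit10=0)
  nb .#..#: next=#  (t=0,i=3, bit9=1)
  nb .#...: next=.  (t=1,i=11, bit8=0)
  nb ..###: next=.  (t=0,i=5, bit7=0)
  nb ..##.: next=.  (t=2,i=3, bit6=0)
  nb ..#.#: next=#  (t=1,i=0, bit5=1)
  nb ..#..: next=.  (t=1,i=10, bit4=0)
  nb ...##: next=#  (t=2,i=12, bit3=1)
  nb ...#.: next=#  (t=1,i=9, bit2=1)
  nb ....#: next=#  (t=1,i=8, bit1=1)
  nb .....: next=.  (t=1,i=7, bit0=0)
  bits 01010010001110010111001000101110 = 1379496494

1379496494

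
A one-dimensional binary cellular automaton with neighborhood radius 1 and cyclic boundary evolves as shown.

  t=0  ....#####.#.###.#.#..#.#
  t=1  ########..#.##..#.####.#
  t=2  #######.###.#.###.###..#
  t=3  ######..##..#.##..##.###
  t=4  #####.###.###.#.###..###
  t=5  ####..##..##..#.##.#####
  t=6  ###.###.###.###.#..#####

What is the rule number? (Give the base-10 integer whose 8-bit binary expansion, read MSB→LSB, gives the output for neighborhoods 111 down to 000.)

159

  nb ###: next=#  (t=0,i=5, bit7=1)
  nb ##.: next=.  (t=0,i=8, bit6=0)
  nb #.#: next=.  (t=0,i=9, bit5=0)
  nb #..: next=#  (t=0,i=0, bit4=1)
  nb .##: next=#  (t=0,i=4, bit3=1)
  nb .#.: next=#  (t=0,i=10, bit2=1)
  nb ..#: next=#  (t=0,i=3, bit1=1)
  nb ...: next=#  (t=0,i=1, bit0=1)
  bits 10011111 = 159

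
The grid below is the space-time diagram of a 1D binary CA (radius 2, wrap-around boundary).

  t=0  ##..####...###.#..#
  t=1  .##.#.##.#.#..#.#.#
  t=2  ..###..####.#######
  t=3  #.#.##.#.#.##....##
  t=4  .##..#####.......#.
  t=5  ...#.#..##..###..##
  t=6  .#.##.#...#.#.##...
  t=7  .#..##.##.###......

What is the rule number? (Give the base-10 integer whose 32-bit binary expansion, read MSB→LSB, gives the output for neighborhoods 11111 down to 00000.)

1587947441

  nb #####: next=.  (t=2,i=14, bit31=0)
  nb ####.: next=#  (t=0,i=6, bit30=1)
  nb ###.#: next=.  (t=0,i=13, bit29=0)
  nb ###..: next=#  (t=0,i=1, bit28=1)
  nb ##.##: next=#  (t=2,i=11, bit27=1)
  nb ##.#.: next=#  (t=0,i=14, bit26=1)
  nb ##..#: next=#  (t=0,i=2, bit25=1)
  nb ##...: next=.  (t=0,i=8, bit24=0)
  nb #.###: next=#  (t=2,i=12, bit23=1)
  nb #.##.: next=.  (t=1,i=1, bit22=0)
  nb #.#.#: next=#  (t=1,i=4, bit21=1)
  nb #.#..: next=.  (t=0,i=15, bit20=0)
  nb #..##: next=.  (t=0,i=3, bit19=0)
  nb #..#.: next=#  (t=1,i=13, bit18=1)
  nb #...#: next=#  (t=0,i=9, bit17=1)
  nb #....: next=.  (t=3,i=14, bit16=0)
  nb .####: next=.  (t=0,i=5, bit15=0)
  nb .###.: next=.  (t=0,i=0, bit14=0)
  nb .##.#: next=#  (t=1,i=2, bit13=1)
  nb .##..: next=.  (t=3,i=12, bit12=0)
  nb .#.##: next=.  (t=1,i=0, bit11=0)
  nb .#.#.: next=#  (t=1,i=10, bit10=1)
  nb .#..#: next=#  (t=0,i=16, bit9=1)
  nb .#...: next=#  (t=6,i=7, bit8=1)
  nb ..###: next=#  (t=0,i=4, bit7=1)
  nb ..##.: next=.  (t=4,i=1, bit6=0)
  nb ..#.#: next=#  (t=1,i=14, bit5=1)
  nb ..#..: next=#  (t=4,i=17, bit4=1)
  nb ...##: next=.  (t=0,i=10, bit3=0)
  nb ...#.: next=.  (t=4,i=16, bit2=0)
  nb ....#: next=.  (t=3,i=15, bit1=0)
  nb .....: next=#  (t=4,i=12, bit0=1)
  bits 01011110101001100010011110110001 = 1587947441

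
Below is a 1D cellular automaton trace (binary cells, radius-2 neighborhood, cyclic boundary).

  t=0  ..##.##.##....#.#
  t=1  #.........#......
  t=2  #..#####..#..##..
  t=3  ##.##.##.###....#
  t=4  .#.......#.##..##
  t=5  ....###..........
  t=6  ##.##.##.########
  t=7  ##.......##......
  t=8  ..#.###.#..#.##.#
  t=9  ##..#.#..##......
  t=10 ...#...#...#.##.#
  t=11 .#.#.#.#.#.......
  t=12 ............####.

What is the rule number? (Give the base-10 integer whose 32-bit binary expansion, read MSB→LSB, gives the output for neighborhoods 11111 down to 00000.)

  #####|.  b31=0 t=2,i=5
  ####.|#  b30=1 t=2,i=6
  ###.#|#  b29=1 t=3,i=1
  ###..|#  b28=1 t=2,i=7
  ##.##|.  b27=0 t=0,i=4
  ##.#.|.  b26=0 t=4,i=0
  ##..#|.  b25=0 t=2,i=8
  ##...|#  b24=1 t=0,i=10
  #.###|#  b23=1 t=3,i=9
  #.##.|.  b22=0 t=0,i=5
  #.#.#|.  b21=0 t=11,i=3
  #.#..|.  b20=0 t=0,i=16
  #..##|.  b19=0 t=0,i=1
  #..#.|#  b18=1 t=2,i=9
  #...#|#  b17=1 t=10,i=1
  #....|.  b16=0 t=0,i=11
  .####|#  b15=1 t=2,i=4
  .###.|.  b14=0 t=3,i=0
  .##.#|.  b13=0 t=0,i=3
  .##..|.  b12=0 t=0,i=9
  .#.##|.  b11=0 t=4,i=10
  .#.#.|.  b10=0 t=0,i=15
  .#..#|#  b9=1 t=0,i=0
  .#...|.  b8=0 t=1,i=1
  ..###|#  b7=1 t=2,i=3
  ..##.|.  b6=0 t=0,i=2
  ..#.#|.  b5=0 t=0,i=14
  ..#..|#  b4=1 t=1,i=0
  ...##|#  b3=1 t=3,i=15
  ...#.|.  b2=0 t=0,i=13
  ....#|.  b1=0 t=0,i=12
  .....|#  b0=1 t=1,i=3
  bits 01110001100001101000001010011001 = 1904640665

1904640665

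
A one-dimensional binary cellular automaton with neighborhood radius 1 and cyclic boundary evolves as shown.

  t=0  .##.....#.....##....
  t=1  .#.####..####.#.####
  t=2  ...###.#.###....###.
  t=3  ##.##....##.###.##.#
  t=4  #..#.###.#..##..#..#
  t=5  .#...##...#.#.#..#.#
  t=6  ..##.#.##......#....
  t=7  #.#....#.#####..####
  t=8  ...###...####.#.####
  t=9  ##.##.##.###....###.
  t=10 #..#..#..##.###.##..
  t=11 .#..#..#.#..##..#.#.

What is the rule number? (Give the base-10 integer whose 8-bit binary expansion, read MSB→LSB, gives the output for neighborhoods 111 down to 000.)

153

  [7] ### => #  t=1,i=4
  [6] ##. => .  t=0,i=2
  [5] #.# => .  t=1,i=0
  [4] #.. => #  t=0,i=3
  [3] .## => #  t=0,i=1
  [2] .#. => .  t=0,i=8
  [1] ..# => .  t=0,i=0
  [0] ... => #  t=0,i=4
  bits 10011001 = 153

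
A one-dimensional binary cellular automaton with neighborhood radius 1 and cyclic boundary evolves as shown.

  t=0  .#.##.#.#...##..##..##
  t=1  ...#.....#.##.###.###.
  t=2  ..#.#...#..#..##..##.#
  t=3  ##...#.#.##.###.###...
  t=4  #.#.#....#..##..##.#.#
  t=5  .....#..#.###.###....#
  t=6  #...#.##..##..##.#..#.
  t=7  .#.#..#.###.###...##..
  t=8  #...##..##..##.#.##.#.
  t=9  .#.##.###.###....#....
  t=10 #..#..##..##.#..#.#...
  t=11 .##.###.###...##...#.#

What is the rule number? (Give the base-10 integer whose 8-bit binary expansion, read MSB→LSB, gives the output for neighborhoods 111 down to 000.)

  ###|#  b7=1 t=1,i=15
  ##.|.  b6=0 t=0,i=4
  #.#|.  b5=0 t=0,i=0
  #..|#  b4=1 t=0,i=9
  .##|#  b3=1 t=0,i=3
  .#.|.  b2=0 t=0,i=1
  ..#|#  b1=1 t=0,i=11
  ...|.  b0=0 t=0,i=10
  bits 10011010 = 154

154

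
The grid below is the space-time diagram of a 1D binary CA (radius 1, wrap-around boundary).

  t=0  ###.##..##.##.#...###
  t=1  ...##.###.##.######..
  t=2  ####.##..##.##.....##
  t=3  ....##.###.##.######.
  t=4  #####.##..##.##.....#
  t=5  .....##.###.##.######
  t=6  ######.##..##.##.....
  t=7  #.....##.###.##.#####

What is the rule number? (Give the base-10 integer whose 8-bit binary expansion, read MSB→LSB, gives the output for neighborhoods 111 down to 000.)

63

  nb ###: next=.  (t=0,i=0, bit7=0)
  nb ##.: next=.  (t=0,i=2, bit6=0)
  nb #.#: next=#  (t=0,i=3, bit5=1)
  nb #..: next=#  (t=0,i=6, bit4=1)
  nb .##: next=#  (t=0,i=4, bit3=1)
  nb .#.: next=#  (t=0,i=14, bit2=1)
  nb ..#: next=#  (t=0,i=7, bit1=1)
  nb ...: next=#  (t=0,i=16, bit0=1)
  bits 00111111 = 63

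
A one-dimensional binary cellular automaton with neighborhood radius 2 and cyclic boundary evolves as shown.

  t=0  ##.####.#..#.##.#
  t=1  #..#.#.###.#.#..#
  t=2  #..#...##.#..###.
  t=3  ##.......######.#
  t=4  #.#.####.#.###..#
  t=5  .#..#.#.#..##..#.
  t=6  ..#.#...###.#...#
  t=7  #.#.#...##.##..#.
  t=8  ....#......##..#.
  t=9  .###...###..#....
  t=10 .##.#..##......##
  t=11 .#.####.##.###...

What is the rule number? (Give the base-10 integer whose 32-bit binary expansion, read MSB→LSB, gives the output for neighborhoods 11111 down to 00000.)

  ##### -> #   bit 31 = 1  t=3,i=11
  ####. -> #   bit 30 = 1  t=0,i=5
  ###.# -> .   bit 29 = 0  t=0,i=1
  ###.. -> .   bit 28 = 0  t=3,i=1
  ##.## -> .   bit 27 = 0  t=0,i=2
  ##.#. -> #   bit 26 = 1  t=0,i=7
  ##..# -> .   bit 25 = 0  t=1,i=1
  ##... -> #   bit 24 = 1  t=3,i=2
  #.### -> #   bit 23 = 1  t=0,i=3
  #.##. -> #   bit 22 = 1  t=0,i=13
  #.#.# -> .   bit 21 = 0  t=1,i=5
  #.#.. -> #   bit 20 = 1  t=0,i=8
  #..## -> #   bit 19 = 1  t=1,i=15
  #..#. -> .   bit 18 = 0  t=0,i=10
  #...# -> .   bit 17 = 0  t=2,i=5
  #.... -> .   bit 16 = 0  t=3,i=3
  .#### -> .   bit 15 = 0  t=0,i=4
  .###. -> #   bit 14 = 1  t=0,i=0
  .##.# -> .   bit 13 = 0  t=0,i=14
  .##.. -> #   bit 12 = 1  t=1,i=0
  .#.## -> .   bit 11 = 0  t=0,i=12
  .#.#. -> .   bit 10 = 0  t=1,i=4
  .#..# -> #   bit 9 = 1  t=0,i=9
  .#... -> .   bit 8 = 0  t=2,i=4
  ..### -> #   bit 7 = 1  t=2,i=13
  ..##. -> .   bit 6 = 0  t=1,i=16
  ..#.# -> #   bit 5 = 1  t=0,i=11
  ..#.. -> .   bit 4 = 0  t=2,i=3
  ...## -> .   bit 3 = 0  t=2,i=6
  ...#. -> #   bit 2 = 1  t=6,i=15
  ....# -> #   bit 1 = 1  t=3,i=7
  ..... -> #   bit 0 = 1  t=3,i=4
  bits 11000101110110000101001010100111 = 3319288487

3319288487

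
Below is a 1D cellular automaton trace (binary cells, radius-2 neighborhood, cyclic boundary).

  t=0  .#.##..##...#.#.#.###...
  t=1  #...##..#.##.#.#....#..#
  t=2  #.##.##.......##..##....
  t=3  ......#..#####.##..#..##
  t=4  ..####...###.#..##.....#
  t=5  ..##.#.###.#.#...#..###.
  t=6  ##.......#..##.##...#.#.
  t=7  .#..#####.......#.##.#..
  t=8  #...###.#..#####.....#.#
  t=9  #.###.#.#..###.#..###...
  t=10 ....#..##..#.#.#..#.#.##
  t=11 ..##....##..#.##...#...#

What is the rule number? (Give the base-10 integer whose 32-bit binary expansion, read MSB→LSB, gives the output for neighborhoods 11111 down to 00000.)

2987562127

  ##### -> #   bit 31 = 1  t=3,i=11
  ####. -> .   bit 30 = 0  t=3,i=12
  ###.# -> #   bit 29 = 1  t=3,i=13
  ###.. -> #   bit 28 = 1  t=0,i=20
  ##.## -> .   bit 27 = 0  t=2,i=4
  ##.#. -> .   bit 26 = 0  t=1,i=12
  ##..# -> #   bit 25 = 1  t=0,i=5
  ##... -> .   bit 24 = 0  t=0,i=9
  #.### -> .   bit 23 = 0  t=0,i=18
  #.##. -> .   bit 22 = 0  t=0,i=3
  #.#.# -> .   bit 21 = 0  t=0,i=14
  #.#.. -> #   bit 20 = 1  t=1,i=15
  #..## -> .   bit 19 = 0  t=0,i=6
  #..#. -> .   bit 18 = 0  t=1,i=7
  #...# -> #   bit 17 = 1  t=0,i=10
  #.... -> .   bit 16 = 0  t=0,i=22
  .#### -> #   bit 15 = 1  t=3,i=10
  .###. -> .   bit 14 = 0  t=0,i=19
  .##.# -> .   bit 13 = 0  t=1,i=11
  .##.. -> #   bit 12 = 1  t=0,i=4
  .#.## -> .   bit 11 = 0  t=0,i=2
  .#.#. -> #   bit 10 = 1  t=0,i=13
  .#..# -> .   bit 9 = 0  t=1,i=21
  .#... -> .   bit 8 = 0  t=1,i=16
  ..### -> #   bit 7 = 1  t=3,i=9
  ..##. -> .   bit 6 = 0  t=0,i=7
  ..#.# -> .   bit 5 = 0  t=0,i=1
  ..#.. -> .   bit 4 = 0  t=1,i=20
  ...## -> #   bit 3 = 1  t=1,i=3
  ...#. -> #   bit 2 = 1  t=0,i=0
  ....# -> #   bit 1 = 1  t=0,i=23
  ..... -> #   bit 0 = 1  t=2,i=9
  bits 10110010000100101001010010001111 = 2987562127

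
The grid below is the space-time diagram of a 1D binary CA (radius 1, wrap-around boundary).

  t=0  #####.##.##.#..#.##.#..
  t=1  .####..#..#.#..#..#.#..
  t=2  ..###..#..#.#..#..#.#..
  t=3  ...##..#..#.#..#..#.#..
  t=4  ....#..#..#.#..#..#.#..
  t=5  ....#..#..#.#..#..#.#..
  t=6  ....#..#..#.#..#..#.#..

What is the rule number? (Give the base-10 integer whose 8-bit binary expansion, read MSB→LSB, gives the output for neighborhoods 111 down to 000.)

  ###|#  b7=1 t=0,i=1
  ##.|#  b6=1 t=0,i=4
  #.#|.  b5=0 t=0,i=5
  #..|.  b4=0 t=0,i=13
  .##|.  b3=0 t=0,i=0
  .#.|#  b2=1 t=0,i=12
  ..#|.  b1=0 t=0,i=14
  ...|.  b0=0 t=1,i=22
  bits 11000100 = 196

196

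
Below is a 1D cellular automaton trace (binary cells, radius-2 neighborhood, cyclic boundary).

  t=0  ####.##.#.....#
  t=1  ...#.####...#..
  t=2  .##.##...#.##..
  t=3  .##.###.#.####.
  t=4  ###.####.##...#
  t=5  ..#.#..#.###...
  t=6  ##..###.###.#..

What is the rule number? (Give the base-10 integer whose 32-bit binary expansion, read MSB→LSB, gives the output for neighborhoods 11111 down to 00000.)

  #####|.  b31=0 t=0,i=1
  ####.|.  b30=0 t=0,i=2
  ###.#|#  b29=1 t=0,i=3
  ###..|.  b28=0 t=1,i=8
  ##.##|.  b27=0 t=0,i=4
  ##.#.|#  b26=1 t=0,i=7
  ##..#|#  b25=1 t=3,i=14
  ##...|#  b24=1 t=1,i=9
  #.###|#  b23=1 t=1,i=5
  #.##.|#  b22=1 t=0,i=5
  #.#.#|.  b21=0 t=3,i=8
  #.#..|#  b20=1 t=0,i=8
  #..##|#  b19=1 t=3,i=0
  #..#.|#  b18=1 t=5,i=6
  #...#|.  b17=0 t=1,i=10
  #....|.  b16=0 t=0,i=10
  .####|.  b15=0 t=0,i=0
  .###.|#  b14=1 t=3,i=5
  .##.#|#  b13=1 t=0,i=6
  .##..|#  b12=1 t=2,i=5
  .#.##|#  b11=1 t=1,i=4
  .#.#.|.  b10=0 t=5,i=3
  .#..#|#  b9=1 t=5,i=5
  .#...|.  b8=0 t=0,i=9
  ..###|.  b7=0 t=0,i=14
  ..##.|#  b6=1 t=2,i=1
  ..#.#|.  b5=0 t=1,i=3
  ..#..|#  b4=1 t=1,i=12
  ...##|.  b3=0 t=0,i=13
  ...#.|#  b2=1 t=1,i=2
  ....#|#  b1=1 t=0,i=12
  .....|.  b0=0 t=0,i=11
  bits 00100111110111000111101001010110 = 668760662

668760662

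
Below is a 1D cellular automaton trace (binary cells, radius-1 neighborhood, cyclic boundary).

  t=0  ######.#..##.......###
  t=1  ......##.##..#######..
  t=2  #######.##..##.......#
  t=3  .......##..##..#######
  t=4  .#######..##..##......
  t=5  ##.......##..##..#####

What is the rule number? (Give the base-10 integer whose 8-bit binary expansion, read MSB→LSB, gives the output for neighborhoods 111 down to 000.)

47

  ### -> .   bit 7 = 0  t=0,i=0
  ##. -> .   bit 6 = 0  t=0,i=5
  #.# -> #   bit 5 = 1  t=0,i=6
  #.. -> .   bit 4 = 0  t=0,i=8
  .## -> #   bit 3 = 1  t=0,i=10
  .#. -> #   bit 2 = 1  t=0,i=7
  ..# -> #   bit 1 = 1  t=0,i=9
  ... -> #   bit 0 = 1  t=0,i=13
  bits 00101111 = 47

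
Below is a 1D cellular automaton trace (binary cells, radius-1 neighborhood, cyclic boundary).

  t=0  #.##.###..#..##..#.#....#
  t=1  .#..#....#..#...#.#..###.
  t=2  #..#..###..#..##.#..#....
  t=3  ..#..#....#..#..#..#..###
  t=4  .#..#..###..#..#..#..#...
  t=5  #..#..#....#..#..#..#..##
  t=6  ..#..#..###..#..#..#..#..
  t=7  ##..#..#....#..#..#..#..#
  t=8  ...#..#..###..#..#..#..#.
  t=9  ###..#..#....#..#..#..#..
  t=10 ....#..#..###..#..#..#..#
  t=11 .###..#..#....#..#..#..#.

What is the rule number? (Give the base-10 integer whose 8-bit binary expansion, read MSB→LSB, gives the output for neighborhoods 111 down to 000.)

35

  ### -> .   bit 7 = 0  t=0,i=6
  ##. -> .   bit 6 = 0  t=0,i=0
  #.# -> #   bit 5 = 1  t=0,i=1
  #.. -> .   bit 4 = 0  t=0,i=8
  .## -> .   bit 3 = 0  t=0,i=2
  .#. -> .   bit 2 = 0  t=0,i=10
  ..# -> #   bit 1 = 1  t=0,i=9
  ... -> #   bit 0 = 1  t=0,i=21
  bits 00100011 = 35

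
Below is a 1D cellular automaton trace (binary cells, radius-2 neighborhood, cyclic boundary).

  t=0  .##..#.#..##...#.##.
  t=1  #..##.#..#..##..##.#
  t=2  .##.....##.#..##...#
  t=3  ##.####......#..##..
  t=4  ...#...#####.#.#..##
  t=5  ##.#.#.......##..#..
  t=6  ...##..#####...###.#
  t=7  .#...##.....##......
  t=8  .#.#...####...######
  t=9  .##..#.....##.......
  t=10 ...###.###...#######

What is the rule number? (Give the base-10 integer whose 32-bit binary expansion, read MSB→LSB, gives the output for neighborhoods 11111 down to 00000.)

  [31] ##### => .  t=4,i=9
  [30] ####. => .  t=3,i=5
  [29] ###.# => .  t=4,i=11
  [28] ###.. => .  t=3,i=6
  [27] ##.## => .  t=1,i=18
  [26] ##.#. => .  t=1,i=5
  [25] ##..# => #  t=0,i=3
  [24] ##... => #  t=0,i=12
  [23] #.### => #  t=3,i=3
  [22] #.##. => #  t=0,i=17
  [21] #.#.# => #  t=4,i=13
  [20] #.#.. => .  t=0,i=7
  [19] #..## => #  t=0,i=0
  [18] #..#. => #  t=0,i=4
  [17] #...# => #  t=0,i=13
  [16] #.... => #  t=2,i=4
  [15] .#### => .  t=3,i=4
  [14] .###. => .  t=6,i=16
  [13] .##.# => .  t=1,i=4
  [12] .##.. => .  t=0,i=2
  [11] .#.## => #  t=0,i=16
  [10] .#.#. => #  t=0,i=6
  [9] .#..# => .  t=0,i=8
  [8] .#... => .  t=4,i=4
  [7] ..### => .  t=4,i=7
  [6] ..##. => .  t=0,i=1
  [5] ..#.# => .  t=0,i=5
  [4] ..#.. => #  t=1,i=9
  [3] ...## => .  t=2,i=7
  [2] ...#. => .  t=0,i=14
  [1] ....# => #  t=2,i=6
  [0] ..... => #  t=2,i=5
  bits 00000011111011110000110000010011 = 65997843

65997843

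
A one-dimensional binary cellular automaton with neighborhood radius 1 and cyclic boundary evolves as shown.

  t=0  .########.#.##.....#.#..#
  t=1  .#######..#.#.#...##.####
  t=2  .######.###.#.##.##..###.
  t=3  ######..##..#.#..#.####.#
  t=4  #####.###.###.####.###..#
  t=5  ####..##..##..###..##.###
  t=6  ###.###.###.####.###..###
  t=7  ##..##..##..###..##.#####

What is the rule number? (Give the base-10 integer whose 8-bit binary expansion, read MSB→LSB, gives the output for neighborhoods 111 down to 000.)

158

  [7] ### => #  t=0,i=2
  [6] ##. => .  t=0,i=8
  [5] #.# => .  t=0,i=0
  [4] #.. => #  t=0,i=14
  [3] .## => #  t=0,i=1
  [2] .#. => #  t=0,i=10
  [1] ..# => #  t=0,i=18
  [0] ... => .  t=0,i=15
  bits 10011110 = 158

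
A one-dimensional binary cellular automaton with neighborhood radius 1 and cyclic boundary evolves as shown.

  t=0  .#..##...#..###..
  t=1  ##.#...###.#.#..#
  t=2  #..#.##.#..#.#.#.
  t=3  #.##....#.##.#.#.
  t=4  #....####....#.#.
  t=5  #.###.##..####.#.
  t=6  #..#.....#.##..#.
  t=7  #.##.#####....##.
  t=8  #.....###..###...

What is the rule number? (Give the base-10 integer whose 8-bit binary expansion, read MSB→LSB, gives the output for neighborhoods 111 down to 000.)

  ###|#  b7=1 t=0,i=13
  ##.|.  b6=0 t=0,i=5
  #.#|.  b5=0 t=1,i=2
  #..|.  b4=0 t=0,i=2
  .##|.  b3=0 t=0,i=4
  .#.|#  b2=1 t=0,i=1
  ..#|#  b1=1 t=0,i=0
  ...|#  b0=1 t=0,i=7
  bits 10000111 = 135

135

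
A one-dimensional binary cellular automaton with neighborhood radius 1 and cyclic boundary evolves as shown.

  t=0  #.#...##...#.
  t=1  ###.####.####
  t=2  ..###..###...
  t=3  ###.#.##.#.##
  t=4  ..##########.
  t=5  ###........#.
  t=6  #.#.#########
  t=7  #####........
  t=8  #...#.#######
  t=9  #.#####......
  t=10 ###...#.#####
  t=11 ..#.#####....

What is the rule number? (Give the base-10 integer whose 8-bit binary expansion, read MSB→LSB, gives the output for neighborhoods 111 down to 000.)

  ###|.  b7=0 t=1,i=0
  ##.|#  b6=1 t=0,i=7
  #.#|#  b5=1 t=0,i=1
  #..|.  b4=0 t=0,i=3
  .##|#  b3=1 t=0,i=6
  .#.|#  b2=1 t=0,i=0
  ..#|#  b1=1 t=0,i=5
  ...|#  b0=1 t=0,i=4
  bits 01101111 = 111

111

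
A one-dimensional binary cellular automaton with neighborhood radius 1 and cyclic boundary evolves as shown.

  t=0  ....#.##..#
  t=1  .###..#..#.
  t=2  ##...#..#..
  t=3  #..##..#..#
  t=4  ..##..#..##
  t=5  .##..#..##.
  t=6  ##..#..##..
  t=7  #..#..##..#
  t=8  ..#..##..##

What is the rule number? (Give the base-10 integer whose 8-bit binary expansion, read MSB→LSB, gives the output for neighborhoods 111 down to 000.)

11

  ### -> .   bit 7 = 0  t=1,i=2
  ##. -> .   bit 6 = 0  t=0,i=7
  #.# -> .   bit 5 = 0  t=0,i=5
  #.. -> .   bit 4 = 0  t=0,i=0
  .## -> #   bit 3 = 1  t=0,i=6
  .#. -> .   bit 2 = 0  t=0,i=4
  ..# -> #   bit 1 = 1  t=0,i=3
  ... -> #   bit 0 = 1  t=0,i=1
  bits 00001011 = 11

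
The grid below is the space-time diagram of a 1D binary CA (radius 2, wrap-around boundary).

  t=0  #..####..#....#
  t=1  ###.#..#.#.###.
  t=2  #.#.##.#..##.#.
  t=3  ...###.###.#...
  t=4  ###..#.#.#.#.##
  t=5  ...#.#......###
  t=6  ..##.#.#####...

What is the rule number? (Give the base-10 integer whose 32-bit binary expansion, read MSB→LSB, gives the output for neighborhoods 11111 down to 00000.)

584694335

  ##### -> .   bit 31 = 0  t=4,i=0
  ####. -> .   bit 30 = 0  t=0,i=5
  ###.# -> #   bit 29 = 1  t=1,i=2
  ###.. -> .   bit 28 = 0  t=0,i=6
  ##.## -> .   bit 27 = 0  t=1,i=14
  ##.#. -> .   bit 26 = 0  t=1,i=3
  ##..# -> #   bit 25 = 1  t=0,i=1
  ##... -> .   bit 24 = 0  t=5,i=0
  #.### -> #   bit 23 = 1  t=1,i=0
  #.##. -> #   bit 22 = 1  t=2,i=4
  #.#.# -> .   bit 21 = 0  t=1,i=9
  #.#.. -> #   bit 20 = 1  t=1,i=4
  #..## -> #   bit 19 = 1  t=0,i=2
  #..#. -> .   bit 18 = 0  t=0,i=8
  #...# -> .   bit 17 = 0  t=5,i=1
  #.... -> #   bit 16 = 1  t=0,i=11
  .#### -> #   bit 15 = 1  t=0,i=4
  .###. -> .   bit 14 = 0  t=1,i=1
  .##.# -> #   bit 13 = 1  t=2,i=5
  .##.. -> #   bit 12 = 1  t=0,i=0
  .#.## -> #   bit 11 = 1  t=1,i=10
  .#.#. -> .   bit 10 = 0  t=1,i=8
  .#..# -> #   bit 9 = 1  t=1,i=5
  .#... -> .   bit 8 = 0  t=0,i=10
  ..### -> .   bit 7 = 0  t=0,i=3
  ..##. -> .   bit 6 = 0  t=0,i=14
  ..#.# -> #   bit 5 = 1  t=1,i=7
  ..#.. -> #   bit 4 = 1  t=0,i=9
  ...## -> #   bit 3 = 1  t=0,i=13
  ...#. -> #   bit 2 = 1  t=5,i=2
  ....# -> #   bit 1 = 1  t=0,i=12
  ..... -> #   bit 0 = 1  t=3,i=0
  bits 00100010110110011011101000111111 = 584694335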